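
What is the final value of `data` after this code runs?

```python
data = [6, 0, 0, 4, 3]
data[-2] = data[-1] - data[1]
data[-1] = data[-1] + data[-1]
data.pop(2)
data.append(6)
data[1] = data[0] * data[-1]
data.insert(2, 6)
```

data[-2] = data[-1]-data[1] = 3-0 = 3 → [6, 0, 0, 3, 3]
data[-1] = data[-1]+data[-1] = 3+3 = 6 → [6, 0, 0, 3, 6]
pop(2) removes 0 → [6, 0, 3, 6]
append 6 → [6, 0, 3, 6, 6]
data[1] = data[0]*data[-1] = 6*6 = 36 → [6, 36, 3, 6, 6]
insert 6 at 2 → [6, 36, 6, 3, 6, 6]

[6, 36, 6, 3, 6, 6]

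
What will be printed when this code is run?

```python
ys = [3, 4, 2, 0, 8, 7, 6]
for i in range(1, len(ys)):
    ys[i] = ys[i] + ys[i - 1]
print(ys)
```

i=1: ys[1] = 4+3 = 7 → [3, 7, 2, 0, 8, 7, 6]
i=2: ys[2] = 2+7 = 9 → [3, 7, 9, 0, 8, 7, 6]
i=3: ys[3] = 0+9 = 9 → [3, 7, 9, 9, 8, 7, 6]
i=4: ys[4] = 8+9 = 17 → [3, 7, 9, 9, 17, 7, 6]
i=5: ys[5] = 7+17 = 24 → [3, 7, 9, 9, 17, 24, 6]
i=6: ys[6] = 6+24 = 30 → [3, 7, 9, 9, 17, 24, 30]

[3, 7, 9, 9, 17, 24, 30]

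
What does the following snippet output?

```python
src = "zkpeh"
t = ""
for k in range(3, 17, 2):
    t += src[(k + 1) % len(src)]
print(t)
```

hkezphk

k=3: add src[4]='h' → 'h'
k=5: add src[1]='k' → 'hk'
k=7: add src[3]='e' → 'hke'
k=9: add src[0]='z' → 'hkez'
k=11: add src[2]='p' → 'hkezp'
k=13: add src[4]='h' → 'hkezph'
k=15: add src[1]='k' → 'hkezphk'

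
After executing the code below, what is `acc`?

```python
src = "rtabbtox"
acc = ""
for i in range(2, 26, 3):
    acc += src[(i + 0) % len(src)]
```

i=2: add src[2]='a' → 'a'
i=5: add src[5]='t' → 'at'
i=8: add src[0]='r' → 'atr'
i=11: add src[3]='b' → 'atrb'
i=14: add src[6]='o' → 'atrbo'
i=17: add src[1]='t' → 'atrbot'
i=20: add src[4]='b' → 'atrbotb'
i=23: add src[7]='x' → 'atrbotbx'

'atrbotbx'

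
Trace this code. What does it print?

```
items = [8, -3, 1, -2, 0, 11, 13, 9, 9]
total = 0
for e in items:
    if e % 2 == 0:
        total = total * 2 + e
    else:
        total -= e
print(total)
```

e=8: even, total = 0*2+8 = 8
e=-3: not even, total = 8-(-3) = 11
e=1: not even, total = 11-1 = 10
e=-2: even, total = 10*2+(-2) = 18
e=0: even, total = 18*2+0 = 36
e=11: not even, total = 36-11 = 25
e=13: not even, total = 25-13 = 12
e=9: not even, total = 12-9 = 3
e=9: not even, total = 3-9 = -6

-6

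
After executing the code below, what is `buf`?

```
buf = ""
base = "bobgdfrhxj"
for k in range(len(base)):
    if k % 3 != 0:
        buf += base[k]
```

k=0: skip
k=1: add 'o' → 'o'
k=2: add 'b' → 'ob'
k=3: skip
k=4: add 'd' → 'obd'
k=5: add 'f' → 'obdf'
k=6: skip
k=7: add 'h' → 'obdfh'
k=8: add 'x' → 'obdfhx'
k=9: skip

'obdfhx'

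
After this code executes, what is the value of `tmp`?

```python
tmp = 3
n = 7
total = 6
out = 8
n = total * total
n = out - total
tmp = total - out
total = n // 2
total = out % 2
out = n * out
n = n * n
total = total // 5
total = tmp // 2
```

-2

n = 6*6 = 36
n = 8-6 = 2
tmp = 6-8 = -2
total = 2//2 = 1
total = 8%2 = 0
out = 2*8 = 16
n = 2*2 = 4
total = 0//5 = 0
total = (-2)//2 = -1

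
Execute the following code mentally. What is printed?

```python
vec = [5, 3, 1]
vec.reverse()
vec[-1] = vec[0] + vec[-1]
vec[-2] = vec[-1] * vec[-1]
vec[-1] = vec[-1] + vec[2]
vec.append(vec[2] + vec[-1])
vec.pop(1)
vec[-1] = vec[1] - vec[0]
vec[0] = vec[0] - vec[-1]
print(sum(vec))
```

reverse → [1, 3, 5]
vec[-1] = vec[0]+vec[-1] = 1+5 = 6 → [1, 3, 6]
vec[-2] = vec[-1]*vec[-1] = 6*6 = 36 → [1, 36, 6]
vec[-1] = vec[-1]+vec[2] = 6+6 = 12 → [1, 36, 12]
append vec[2]+vec[-1] = 12+12 = 24 → [1, 36, 12, 24]
pop(1) removes 36 → [1, 12, 24]
vec[-1] = vec[1]-vec[0] = 12-1 = 11 → [1, 12, 11]
vec[0] = vec[0]-vec[-1] = 1-11 = -10 → [-10, 12, 11]
sum = 13

13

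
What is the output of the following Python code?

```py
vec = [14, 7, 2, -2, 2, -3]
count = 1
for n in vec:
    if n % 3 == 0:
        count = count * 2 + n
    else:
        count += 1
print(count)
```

n=14: not %3==0, count = 1+1 = 2
n=7: not %3==0, count = 2+1 = 3
n=2: not %3==0, count = 3+1 = 4
n=-2: not %3==0, count = 4+1 = 5
n=2: not %3==0, count = 5+1 = 6
n=-3: %3==0, count = 6*2+(-3) = 9

9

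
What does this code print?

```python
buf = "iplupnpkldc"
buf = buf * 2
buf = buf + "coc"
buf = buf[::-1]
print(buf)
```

repeat ×2 → 'iplupnpkldciplupnpkldc'
+ 'coc' → 'iplupnpkldciplupnpkldccoc'
reverse → 'coccdlkpnpulpicdlkpnpulpi'

coccdlkpnpulpicdlkpnpulpi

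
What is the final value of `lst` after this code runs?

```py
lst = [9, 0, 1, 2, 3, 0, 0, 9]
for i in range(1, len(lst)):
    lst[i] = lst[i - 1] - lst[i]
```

[9, 9, 8, 6, 3, 3, 3, -6]

i=1: lst[1] = 9-0 = 9 → [9, 9, 1, 2, 3, 0, 0, 9]
i=2: lst[2] = 9-1 = 8 → [9, 9, 8, 2, 3, 0, 0, 9]
i=3: lst[3] = 8-2 = 6 → [9, 9, 8, 6, 3, 0, 0, 9]
i=4: lst[4] = 6-3 = 3 → [9, 9, 8, 6, 3, 0, 0, 9]
i=5: lst[5] = 3-0 = 3 → [9, 9, 8, 6, 3, 3, 0, 9]
i=6: lst[6] = 3-0 = 3 → [9, 9, 8, 6, 3, 3, 3, 9]
i=7: lst[7] = 3-9 = -6 → [9, 9, 8, 6, 3, 3, 3, -6]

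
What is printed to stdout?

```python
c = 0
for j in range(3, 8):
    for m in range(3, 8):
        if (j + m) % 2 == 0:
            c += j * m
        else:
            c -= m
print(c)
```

j=3,m=3: even sum, c = 0+9 = 9
j=3,m=4: odd sum, c = 9-4 = 5
j=3,m=5: even sum, c = 5+15 = 20
j=3,m=6: odd sum, c = 20-6 = 14
j=3,m=7: even sum, c = 14+21 = 35
j=4,m=3: odd sum, c = 35-3 = 32
j=4,m=4: even sum, c = 32+16 = 48
j=4,m=5: odd sum, c = 48-5 = 43
j=4,m=6: even sum, c = 43+24 = 67
j=4,m=7: odd sum, c = 67-7 = 60
j=5,m=3: even sum, c = 60+15 = 75
j=5,m=4: odd sum, c = 75-4 = 71
j=5,m=5: even sum, c = 71+25 = 96
j=5,m=6: odd sum, c = 96-6 = 90
j=5,m=7: even sum, c = 90+35 = 125
j=6,m=3: odd sum, c = 125-3 = 122
j=6,m=4: even sum, c = 122+24 = 146
j=6,m=5: odd sum, c = 146-5 = 141
j=6,m=6: even sum, c = 141+36 = 177
j=6,m=7: odd sum, c = 177-7 = 170
j=7,m=3: even sum, c = 170+21 = 191
j=7,m=4: odd sum, c = 191-4 = 187
j=7,m=5: even sum, c = 187+35 = 222
j=7,m=6: odd sum, c = 222-6 = 216
j=7,m=7: even sum, c = 216+49 = 265

265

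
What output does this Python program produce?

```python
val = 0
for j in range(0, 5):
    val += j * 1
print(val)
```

j=0: val = 0+0*1 = 0
j=1: val = 0+1*1 = 1
j=2: val = 1+2*1 = 3
j=3: val = 3+3*1 = 6
j=4: val = 6+4*1 = 10

10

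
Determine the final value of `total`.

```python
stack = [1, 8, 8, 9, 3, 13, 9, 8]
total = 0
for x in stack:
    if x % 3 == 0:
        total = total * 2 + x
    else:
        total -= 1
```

x=1: not %3==0, total = 0-1 = -1
x=8: not %3==0, total = (-1)-1 = -2
x=8: not %3==0, total = (-2)-1 = -3
x=9: %3==0, total = (-3)*2+9 = 3
x=3: %3==0, total = 3*2+3 = 9
x=13: not %3==0, total = 9-1 = 8
x=9: %3==0, total = 8*2+9 = 25
x=8: not %3==0, total = 25-1 = 24

24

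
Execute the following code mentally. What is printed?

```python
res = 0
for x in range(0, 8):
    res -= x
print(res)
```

x=0: res = 0-0 = 0
x=1: res = 0-1 = -1
x=2: res = (-1)-2 = -3
x=3: res = (-3)-3 = -6
x=4: res = (-6)-4 = -10
x=5: res = (-10)-5 = -15
x=6: res = (-15)-6 = -21
x=7: res = (-21)-7 = -28

-28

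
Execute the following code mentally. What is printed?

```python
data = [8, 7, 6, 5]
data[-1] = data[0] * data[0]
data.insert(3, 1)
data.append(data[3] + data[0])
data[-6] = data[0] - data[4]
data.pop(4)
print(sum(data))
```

data[-1] = data[0]*data[0] = 8*8 = 64 → [8, 7, 6, 64]
insert 1 at 3 → [8, 7, 6, 1, 64]
append data[3]+data[0] = 1+8 = 9 → [8, 7, 6, 1, 64, 9]
data[-6] = data[0]-data[4] = 8-64 = -56 → [-56, 7, 6, 1, 64, 9]
pop(4) removes 64 → [-56, 7, 6, 1, 9]
sum = -33

-33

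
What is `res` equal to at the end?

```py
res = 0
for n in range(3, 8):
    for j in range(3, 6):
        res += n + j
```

n=3,j=3: res = 0+6 = 6
n=3,j=4: res = 6+7 = 13
n=3,j=5: res = 13+8 = 21
n=4,j=3: res = 21+7 = 28
n=4,j=4: res = 28+8 = 36
n=4,j=5: res = 36+9 = 45
n=5,j=3: res = 45+8 = 53
n=5,j=4: res = 53+9 = 62
n=5,j=5: res = 62+10 = 72
n=6,j=3: res = 72+9 = 81
n=6,j=4: res = 81+10 = 91
n=6,j=5: res = 91+11 = 102
n=7,j=3: res = 102+10 = 112
n=7,j=4: res = 112+11 = 123
n=7,j=5: res = 123+12 = 135

135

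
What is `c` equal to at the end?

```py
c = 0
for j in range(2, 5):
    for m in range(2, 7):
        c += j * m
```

180

j=2,m=2: c = 0+4 = 4
j=2,m=3: c = 4+6 = 10
j=2,m=4: c = 10+8 = 18
j=2,m=5: c = 18+10 = 28
j=2,m=6: c = 28+12 = 40
j=3,m=2: c = 40+6 = 46
j=3,m=3: c = 46+9 = 55
j=3,m=4: c = 55+12 = 67
j=3,m=5: c = 67+15 = 82
j=3,m=6: c = 82+18 = 100
j=4,m=2: c = 100+8 = 108
j=4,m=3: c = 108+12 = 120
j=4,m=4: c = 120+16 = 136
j=4,m=5: c = 136+20 = 156
j=4,m=6: c = 156+24 = 180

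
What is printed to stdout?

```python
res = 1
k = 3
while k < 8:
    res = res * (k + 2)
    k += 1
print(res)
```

k=3: res = 1*5 = 5
k=4: res = 5*6 = 30
k=5: res = 30*7 = 210
k=6: res = 210*8 = 1680
k=7: res = 1680*9 = 15120

15120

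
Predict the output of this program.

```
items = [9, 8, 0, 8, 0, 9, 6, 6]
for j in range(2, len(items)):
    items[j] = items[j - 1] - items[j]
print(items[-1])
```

j=2: items[2] = 8-0 = 8 → [9, 8, 8, 8, 0, 9, 6, 6]
j=3: items[3] = 8-8 = 0 → [9, 8, 8, 0, 0, 9, 6, 6]
j=4: items[4] = 0-0 = 0 → [9, 8, 8, 0, 0, 9, 6, 6]
j=5: items[5] = 0-9 = -9 → [9, 8, 8, 0, 0, -9, 6, 6]
j=6: items[6] = (-9)-6 = -15 → [9, 8, 8, 0, 0, -9, -15, 6]
j=7: items[7] = (-15)-6 = -21 → [9, 8, 8, 0, 0, -9, -15, -21]

-21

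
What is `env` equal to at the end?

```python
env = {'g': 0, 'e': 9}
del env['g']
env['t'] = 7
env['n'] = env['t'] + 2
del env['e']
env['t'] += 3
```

del 'g' → {'e': 9}
env['t'] = 7 → {'e': 9, 't': 7}
env['n'] = env['t']+2 = 9 → {'e': 9, 't': 7, 'n': 9}
del 'e' → {'t': 7, 'n': 9}
env['t'] = 7+3 = 10 → {'t': 10, 'n': 9}

{'t': 10, 'n': 9}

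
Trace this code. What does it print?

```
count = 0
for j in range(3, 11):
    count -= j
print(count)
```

j=3: count = 0-3 = -3
j=4: count = (-3)-4 = -7
j=5: count = (-7)-5 = -12
j=6: count = (-12)-6 = -18
j=7: count = (-18)-7 = -25
j=8: count = (-25)-8 = -33
j=9: count = (-33)-9 = -42
j=10: count = (-42)-10 = -52

-52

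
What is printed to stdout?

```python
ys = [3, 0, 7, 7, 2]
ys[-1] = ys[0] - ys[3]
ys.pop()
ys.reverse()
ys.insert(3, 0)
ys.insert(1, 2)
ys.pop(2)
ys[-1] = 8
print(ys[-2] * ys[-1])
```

0

ys[-1] = ys[0]-ys[3] = 3-7 = -4 → [3, 0, 7, 7, -4]
pop() removes -4 → [3, 0, 7, 7]
reverse → [7, 7, 0, 3]
insert 0 at 3 → [7, 7, 0, 0, 3]
insert 2 at 1 → [7, 2, 7, 0, 0, 3]
pop(2) removes 7 → [7, 2, 0, 0, 3]
ys[-1] = 8 → [7, 2, 0, 0, 8]
ys[-2]*ys[-1] = 0*8 = 0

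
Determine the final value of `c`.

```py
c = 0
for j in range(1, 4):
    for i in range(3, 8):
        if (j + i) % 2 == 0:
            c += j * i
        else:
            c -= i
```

45

j=1,i=3: even sum, c = 0+3 = 3
j=1,i=4: odd sum, c = 3-4 = -1
j=1,i=5: even sum, c = (-1)+5 = 4
j=1,i=6: odd sum, c = 4-6 = -2
j=1,i=7: even sum, c = (-2)+7 = 5
j=2,i=3: odd sum, c = 5-3 = 2
j=2,i=4: even sum, c = 2+8 = 10
j=2,i=5: odd sum, c = 10-5 = 5
j=2,i=6: even sum, c = 5+12 = 17
j=2,i=7: odd sum, c = 17-7 = 10
j=3,i=3: even sum, c = 10+9 = 19
j=3,i=4: odd sum, c = 19-4 = 15
j=3,i=5: even sum, c = 15+15 = 30
j=3,i=6: odd sum, c = 30-6 = 24
j=3,i=7: even sum, c = 24+21 = 45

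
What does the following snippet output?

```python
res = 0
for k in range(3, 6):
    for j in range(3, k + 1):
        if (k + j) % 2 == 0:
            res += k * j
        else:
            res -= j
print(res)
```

k=3,j=3: even sum, res = 0+9 = 9
k=4,j=3: odd sum, res = 9-3 = 6
k=4,j=4: even sum, res = 6+16 = 22
k=5,j=3: even sum, res = 22+15 = 37
k=5,j=4: odd sum, res = 37-4 = 33
k=5,j=5: even sum, res = 33+25 = 58

58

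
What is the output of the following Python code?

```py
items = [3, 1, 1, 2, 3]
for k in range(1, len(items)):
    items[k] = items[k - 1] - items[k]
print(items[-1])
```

-4

k=1: items[1] = 3-1 = 2 → [3, 2, 1, 2, 3]
k=2: items[2] = 2-1 = 1 → [3, 2, 1, 2, 3]
k=3: items[3] = 1-2 = -1 → [3, 2, 1, -1, 3]
k=4: items[4] = (-1)-3 = -4 → [3, 2, 1, -1, -4]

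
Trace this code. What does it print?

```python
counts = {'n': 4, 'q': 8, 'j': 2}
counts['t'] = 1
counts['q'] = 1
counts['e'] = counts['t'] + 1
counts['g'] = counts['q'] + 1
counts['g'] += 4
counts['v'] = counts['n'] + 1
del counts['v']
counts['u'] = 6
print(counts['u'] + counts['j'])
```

8

counts['t'] = 1 → {'n': 4, 'q': 8, 'j': 2, 't': 1}
counts['q'] = 1 → {'n': 4, 'q': 1, 'j': 2, 't': 1}
counts['e'] = counts['t']+1 = 2 → {'n': 4, 'q': 1, 'j': 2, 't': 1, 'e': 2}
counts['g'] = counts['q']+1 = 2 → {'n': 4, 'q': 1, 'j': 2, 't': 1, 'e': 2, 'g': 2}
counts['g'] = 2+4 = 6 → {'n': 4, 'q': 1, 'j': 2, 't': 1, 'e': 2, 'g': 6}
counts['v'] = counts['n']+1 = 5 → {'n': 4, 'q': 1, 'j': 2, 't': 1, 'e': 2, 'g': 6, 'v': 5}
del 'v' → {'n': 4, 'q': 1, 'j': 2, 't': 1, 'e': 2, 'g': 6}
counts['u'] = 6 → {'n': 4, 'q': 1, 'j': 2, 't': 1, 'e': 2, 'g': 6, 'u': 6}
counts['u']+counts['j'] = 6+2 = 8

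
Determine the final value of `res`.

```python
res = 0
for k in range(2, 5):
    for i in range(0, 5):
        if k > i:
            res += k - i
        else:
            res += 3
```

k=2,i=0: 2>0, res = 0+2 = 2
k=2,i=1: 2>1, res = 2+1 = 3
k=2,i=2: not 2>2, res = 3+3 = 6
k=2,i=3: not 2>3, res = 6+3 = 9
k=2,i=4: not 2>4, res = 9+3 = 12
k=3,i=0: 3>0, res = 12+3 = 15
k=3,i=1: 3>1, res = 15+2 = 17
k=3,i=2: 3>2, res = 17+1 = 18
k=3,i=3: not 3>3, res = 18+3 = 21
k=3,i=4: not 3>4, res = 21+3 = 24
k=4,i=0: 4>0, res = 24+4 = 28
k=4,i=1: 4>1, res = 28+3 = 31
k=4,i=2: 4>2, res = 31+2 = 33
k=4,i=3: 4>3, res = 33+1 = 34
k=4,i=4: not 4>4, res = 34+3 = 37

37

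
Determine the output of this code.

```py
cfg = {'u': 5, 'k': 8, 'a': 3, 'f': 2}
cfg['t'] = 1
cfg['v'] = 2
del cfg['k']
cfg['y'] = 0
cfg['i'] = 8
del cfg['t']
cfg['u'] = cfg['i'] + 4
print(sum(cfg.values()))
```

27

cfg['t'] = 1 → {'u': 5, 'k': 8, 'a': 3, 'f': 2, 't': 1}
cfg['v'] = 2 → {'u': 5, 'k': 8, 'a': 3, 'f': 2, 't': 1, 'v': 2}
del 'k' → {'u': 5, 'a': 3, 'f': 2, 't': 1, 'v': 2}
cfg['y'] = 0 → {'u': 5, 'a': 3, 'f': 2, 't': 1, 'v': 2, 'y': 0}
cfg['i'] = 8 → {'u': 5, 'a': 3, 'f': 2, 't': 1, 'v': 2, 'y': 0, 'i': 8}
del 't' → {'u': 5, 'a': 3, 'f': 2, 'v': 2, 'y': 0, 'i': 8}
cfg['u'] = cfg['i']+4 = 12 → {'u': 12, 'a': 3, 'f': 2, 'v': 2, 'y': 0, 'i': 8}
sum of values = 27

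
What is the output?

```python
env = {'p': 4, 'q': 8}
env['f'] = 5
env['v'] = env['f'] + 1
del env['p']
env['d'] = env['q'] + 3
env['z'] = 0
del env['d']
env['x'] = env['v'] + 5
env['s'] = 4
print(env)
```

env['f'] = 5 → {'p': 4, 'q': 8, 'f': 5}
env['v'] = env['f']+1 = 6 → {'p': 4, 'q': 8, 'f': 5, 'v': 6}
del 'p' → {'q': 8, 'f': 5, 'v': 6}
env['d'] = env['q']+3 = 11 → {'q': 8, 'f': 5, 'v': 6, 'd': 11}
env['z'] = 0 → {'q': 8, 'f': 5, 'v': 6, 'd': 11, 'z': 0}
del 'd' → {'q': 8, 'f': 5, 'v': 6, 'z': 0}
env['x'] = env['v']+5 = 11 → {'q': 8, 'f': 5, 'v': 6, 'z': 0, 'x': 11}
env['s'] = 4 → {'q': 8, 'f': 5, 'v': 6, 'z': 0, 'x': 11, 's': 4}

{'q': 8, 'f': 5, 'v': 6, 'z': 0, 'x': 11, 's': 4}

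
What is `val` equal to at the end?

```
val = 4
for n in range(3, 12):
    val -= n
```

n=3: val = 4-3 = 1
n=4: val = 1-4 = -3
n=5: val = (-3)-5 = -8
n=6: val = (-8)-6 = -14
n=7: val = (-14)-7 = -21
n=8: val = (-21)-8 = -29
n=9: val = (-29)-9 = -38
n=10: val = (-38)-10 = -48
n=11: val = (-48)-11 = -59

-59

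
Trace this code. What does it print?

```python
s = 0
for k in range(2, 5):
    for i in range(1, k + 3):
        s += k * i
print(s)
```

149

k=2,i=1: s = 0+2 = 2
k=2,i=2: s = 2+4 = 6
k=2,i=3: s = 6+6 = 12
k=2,i=4: s = 12+8 = 20
k=3,i=1: s = 20+3 = 23
k=3,i=2: s = 23+6 = 29
k=3,i=3: s = 29+9 = 38
k=3,i=4: s = 38+12 = 50
k=3,i=5: s = 50+15 = 65
k=4,i=1: s = 65+4 = 69
k=4,i=2: s = 69+8 = 77
k=4,i=3: s = 77+12 = 89
k=4,i=4: s = 89+16 = 105
k=4,i=5: s = 105+20 = 125
k=4,i=6: s = 125+24 = 149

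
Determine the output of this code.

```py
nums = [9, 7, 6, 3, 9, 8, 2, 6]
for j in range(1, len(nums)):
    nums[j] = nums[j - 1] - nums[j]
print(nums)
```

j=1: nums[1] = 9-7 = 2 → [9, 2, 6, 3, 9, 8, 2, 6]
j=2: nums[2] = 2-6 = -4 → [9, 2, -4, 3, 9, 8, 2, 6]
j=3: nums[3] = (-4)-3 = -7 → [9, 2, -4, -7, 9, 8, 2, 6]
j=4: nums[4] = (-7)-9 = -16 → [9, 2, -4, -7, -16, 8, 2, 6]
j=5: nums[5] = (-16)-8 = -24 → [9, 2, -4, -7, -16, -24, 2, 6]
j=6: nums[6] = (-24)-2 = -26 → [9, 2, -4, -7, -16, -24, -26, 6]
j=7: nums[7] = (-26)-6 = -32 → [9, 2, -4, -7, -16, -24, -26, -32]

[9, 2, -4, -7, -16, -24, -26, -32]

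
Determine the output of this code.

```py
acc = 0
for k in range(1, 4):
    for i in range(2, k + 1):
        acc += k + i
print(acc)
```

k=2,i=2: acc = 0+4 = 4
k=3,i=2: acc = 4+5 = 9
k=3,i=3: acc = 9+6 = 15

15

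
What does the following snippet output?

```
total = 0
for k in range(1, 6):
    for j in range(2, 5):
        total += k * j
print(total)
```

135

k=1,j=2: total = 0+2 = 2
k=1,j=3: total = 2+3 = 5
k=1,j=4: total = 5+4 = 9
k=2,j=2: total = 9+4 = 13
k=2,j=3: total = 13+6 = 19
k=2,j=4: total = 19+8 = 27
k=3,j=2: total = 27+6 = 33
k=3,j=3: total = 33+9 = 42
k=3,j=4: total = 42+12 = 54
k=4,j=2: total = 54+8 = 62
k=4,j=3: total = 62+12 = 74
k=4,j=4: total = 74+16 = 90
k=5,j=2: total = 90+10 = 100
k=5,j=3: total = 100+15 = 115
k=5,j=4: total = 115+20 = 135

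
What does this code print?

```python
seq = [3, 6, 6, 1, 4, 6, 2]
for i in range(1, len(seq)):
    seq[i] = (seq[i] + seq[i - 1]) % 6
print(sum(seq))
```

21

i=1: seq[1] = (6+3)%6 = 3 → [3, 3, 6, 1, 4, 6, 2]
i=2: seq[2] = (6+3)%6 = 3 → [3, 3, 3, 1, 4, 6, 2]
i=3: seq[3] = (1+3)%6 = 4 → [3, 3, 3, 4, 4, 6, 2]
i=4: seq[4] = (4+4)%6 = 2 → [3, 3, 3, 4, 2, 6, 2]
i=5: seq[5] = (6+2)%6 = 2 → [3, 3, 3, 4, 2, 2, 2]
i=6: seq[6] = (2+2)%6 = 4 → [3, 3, 3, 4, 2, 2, 4]
sum = 21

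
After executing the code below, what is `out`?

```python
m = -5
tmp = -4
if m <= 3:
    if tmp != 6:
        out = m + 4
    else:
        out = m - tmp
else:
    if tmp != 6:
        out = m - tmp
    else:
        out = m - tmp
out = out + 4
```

m=-5, tmp=-4
m <= 3 is True; tmp != 6 is True
→ out = m + 4 = -1
out = (-1)+4 = 3

3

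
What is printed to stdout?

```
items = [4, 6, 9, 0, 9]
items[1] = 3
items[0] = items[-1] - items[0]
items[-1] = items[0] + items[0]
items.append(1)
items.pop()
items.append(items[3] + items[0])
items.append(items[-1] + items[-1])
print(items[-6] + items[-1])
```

13

items[1] = 3 → [4, 3, 9, 0, 9]
items[0] = items[-1]-items[0] = 9-4 = 5 → [5, 3, 9, 0, 9]
items[-1] = items[0]+items[0] = 5+5 = 10 → [5, 3, 9, 0, 10]
append 1 → [5, 3, 9, 0, 10, 1]
pop() removes 1 → [5, 3, 9, 0, 10]
append items[3]+items[0] = 0+5 = 5 → [5, 3, 9, 0, 10, 5]
append items[-1]+items[-1] = 5+5 = 10 → [5, 3, 9, 0, 10, 5, 10]
items[-6]+items[-1] = 3+10 = 13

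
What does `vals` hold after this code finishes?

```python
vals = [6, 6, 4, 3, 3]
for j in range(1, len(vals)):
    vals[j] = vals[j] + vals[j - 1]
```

[6, 12, 16, 19, 22]

j=1: vals[1] = 6+6 = 12 → [6, 12, 4, 3, 3]
j=2: vals[2] = 4+12 = 16 → [6, 12, 16, 3, 3]
j=3: vals[3] = 3+16 = 19 → [6, 12, 16, 19, 3]
j=4: vals[4] = 3+19 = 22 → [6, 12, 16, 19, 22]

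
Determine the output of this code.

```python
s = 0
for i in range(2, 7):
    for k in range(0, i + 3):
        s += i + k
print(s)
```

i=2,k=0: s = 0+2 = 2
i=2,k=1: s = 2+3 = 5
i=2,k=2: s = 5+4 = 9
i=2,k=3: s = 9+5 = 14
i=2,k=4: s = 14+6 = 20
i=3,k=0: s = 20+3 = 23
i=3,k=1: s = 23+4 = 27
i=3,k=2: s = 27+5 = 32
i=3,k=3: s = 32+6 = 38
i=3,k=4: s = 38+7 = 45
i=3,k=5: s = 45+8 = 53
i=4,k=0: s = 53+4 = 57
i=4,k=1: s = 57+5 = 62
i=4,k=2: s = 62+6 = 68
i=4,k=3: s = 68+7 = 75
i=4,k=4: s = 75+8 = 83
i=4,k=5: s = 83+9 = 92
i=4,k=6: s = 92+10 = 102
i=5,k=0: s = 102+5 = 107
i=5,k=1: s = 107+6 = 113
i=5,k=2: s = 113+7 = 120
i=5,k=3: s = 120+8 = 128
i=5,k=4: s = 128+9 = 137
i=5,k=5: s = 137+10 = 147
i=5,k=6: s = 147+11 = 158
i=5,k=7: s = 158+12 = 170
i=6,k=0: s = 170+6 = 176
i=6,k=1: s = 176+7 = 183
i=6,k=2: s = 183+8 = 191
i=6,k=3: s = 191+9 = 200
i=6,k=4: s = 200+10 = 210
i=6,k=5: s = 210+11 = 221
i=6,k=6: s = 221+12 = 233
i=6,k=7: s = 233+13 = 246
i=6,k=8: s = 246+14 = 260

260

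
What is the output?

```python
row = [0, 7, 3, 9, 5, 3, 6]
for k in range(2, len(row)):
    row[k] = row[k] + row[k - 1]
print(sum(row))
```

k=2: row[2] = 3+7 = 10 → [0, 7, 10, 9, 5, 3, 6]
k=3: row[3] = 9+10 = 19 → [0, 7, 10, 19, 5, 3, 6]
k=4: row[4] = 5+19 = 24 → [0, 7, 10, 19, 24, 3, 6]
k=5: row[5] = 3+24 = 27 → [0, 7, 10, 19, 24, 27, 6]
k=6: row[6] = 6+27 = 33 → [0, 7, 10, 19, 24, 27, 33]
sum = 120

120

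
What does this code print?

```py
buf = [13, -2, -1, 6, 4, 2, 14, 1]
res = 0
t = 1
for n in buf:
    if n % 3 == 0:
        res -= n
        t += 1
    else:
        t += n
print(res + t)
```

27

n=13: not %3==0; t=14
n=-2: not %3==0; t=12
n=-1: not %3==0; t=11
n=6: %3==0, res = 0-6 = -6; t=12
n=4: not %3==0; t=16
n=2: not %3==0; t=18
n=14: not %3==0; t=32
n=1: not %3==0; t=33
res+t = (-6)+33 = 27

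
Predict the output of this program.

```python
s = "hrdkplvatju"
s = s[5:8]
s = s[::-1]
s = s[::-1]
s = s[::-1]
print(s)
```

slice [5:8] → 'lva'
reverse → 'avl'
reverse → 'lva'
reverse → 'avl'

avl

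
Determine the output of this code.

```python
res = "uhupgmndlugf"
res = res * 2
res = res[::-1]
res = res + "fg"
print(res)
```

fguldnmgpuhufguldnmgpuhufg

repeat ×2 → 'uhupgmndlugfuhupgmndlugf'
reverse → 'fguldnmgpuhufguldnmgpuhu'
+ 'fg' → 'fguldnmgpuhufguldnmgpuhufg'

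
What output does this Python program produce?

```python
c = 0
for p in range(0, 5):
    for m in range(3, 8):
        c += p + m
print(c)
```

p=0,m=3: c = 0+3 = 3
p=0,m=4: c = 3+4 = 7
p=0,m=5: c = 7+5 = 12
p=0,m=6: c = 12+6 = 18
p=0,m=7: c = 18+7 = 25
p=1,m=3: c = 25+4 = 29
p=1,m=4: c = 29+5 = 34
p=1,m=5: c = 34+6 = 40
p=1,m=6: c = 40+7 = 47
p=1,m=7: c = 47+8 = 55
p=2,m=3: c = 55+5 = 60
p=2,m=4: c = 60+6 = 66
p=2,m=5: c = 66+7 = 73
p=2,m=6: c = 73+8 = 81
p=2,m=7: c = 81+9 = 90
p=3,m=3: c = 90+6 = 96
p=3,m=4: c = 96+7 = 103
p=3,m=5: c = 103+8 = 111
p=3,m=6: c = 111+9 = 120
p=3,m=7: c = 120+10 = 130
p=4,m=3: c = 130+7 = 137
p=4,m=4: c = 137+8 = 145
p=4,m=5: c = 145+9 = 154
p=4,m=6: c = 154+10 = 164
p=4,m=7: c = 164+11 = 175

175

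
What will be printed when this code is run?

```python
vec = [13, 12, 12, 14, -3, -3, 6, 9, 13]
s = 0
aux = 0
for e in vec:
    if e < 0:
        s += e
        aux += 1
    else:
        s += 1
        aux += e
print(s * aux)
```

81

e=13: not <0, s = 0+1 = 1; aux=13
e=12: not <0, s = 1+1 = 2; aux=25
e=12: not <0, s = 2+1 = 3; aux=37
e=14: not <0, s = 3+1 = 4; aux=51
e=-3: <0, s = 4+(-3) = 1; aux=52
e=-3: <0, s = 1+(-3) = -2; aux=53
e=6: not <0, s = (-2)+1 = -1; aux=59
e=9: not <0, s = (-1)+1 = 0; aux=68
e=13: not <0, s = 0+1 = 1; aux=81
s*aux = 1*81 = 81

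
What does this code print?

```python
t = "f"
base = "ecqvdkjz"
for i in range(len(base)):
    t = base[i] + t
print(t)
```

zjkdvqcef

i=0: prepend 'e' → 'ef'
i=1: prepend 'c' → 'cef'
i=2: prepend 'q' → 'qcef'
i=3: prepend 'v' → 'vqcef'
i=4: prepend 'd' → 'dvqcef'
i=5: prepend 'k' → 'kdvqcef'
i=6: prepend 'j' → 'jkdvqcef'
i=7: prepend 'z' → 'zjkdvqcef'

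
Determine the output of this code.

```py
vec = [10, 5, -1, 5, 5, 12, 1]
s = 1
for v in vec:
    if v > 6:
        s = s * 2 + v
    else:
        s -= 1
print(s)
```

27

v=10: >6, s = 1*2+10 = 12
v=5: not >6, s = 12-1 = 11
v=-1: not >6, s = 11-1 = 10
v=5: not >6, s = 10-1 = 9
v=5: not >6, s = 9-1 = 8
v=12: >6, s = 8*2+12 = 28
v=1: not >6, s = 28-1 = 27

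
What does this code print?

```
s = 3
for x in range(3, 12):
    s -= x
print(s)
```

x=3: s = 3-3 = 0
x=4: s = 0-4 = -4
x=5: s = (-4)-5 = -9
x=6: s = (-9)-6 = -15
x=7: s = (-15)-7 = -22
x=8: s = (-22)-8 = -30
x=9: s = (-30)-9 = -39
x=10: s = (-39)-10 = -49
x=11: s = (-49)-11 = -60

-60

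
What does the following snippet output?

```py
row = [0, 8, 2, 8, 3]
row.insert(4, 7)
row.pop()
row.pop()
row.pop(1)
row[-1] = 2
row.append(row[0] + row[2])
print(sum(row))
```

insert 7 at 4 → [0, 8, 2, 8, 7, 3]
pop() removes 3 → [0, 8, 2, 8, 7]
pop() removes 7 → [0, 8, 2, 8]
pop(1) removes 8 → [0, 2, 8]
row[-1] = 2 → [0, 2, 2]
append row[0]+row[2] = 0+2 = 2 → [0, 2, 2, 2]
sum = 6

6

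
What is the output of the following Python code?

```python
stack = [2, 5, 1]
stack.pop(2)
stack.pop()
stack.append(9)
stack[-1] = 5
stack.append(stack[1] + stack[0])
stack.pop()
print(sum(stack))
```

7

pop(2) removes 1 → [2, 5]
pop() removes 5 → [2]
append 9 → [2, 9]
stack[-1] = 5 → [2, 5]
append stack[1]+stack[0] = 5+2 = 7 → [2, 5, 7]
pop() removes 7 → [2, 5]
sum = 7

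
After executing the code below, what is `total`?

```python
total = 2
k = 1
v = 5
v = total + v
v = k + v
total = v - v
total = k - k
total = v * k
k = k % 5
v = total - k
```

8

v = 2+5 = 7
v = 1+7 = 8
total = 8-8 = 0
total = 1-1 = 0
total = 8*1 = 8
k = 1%5 = 1
v = 8-1 = 7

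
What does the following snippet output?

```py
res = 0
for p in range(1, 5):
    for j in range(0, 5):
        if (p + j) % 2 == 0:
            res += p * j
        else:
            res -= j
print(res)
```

32

p=1,j=0: odd sum, res = 0-0 = 0
p=1,j=1: even sum, res = 0+1 = 1
p=1,j=2: odd sum, res = 1-2 = -1
p=1,j=3: even sum, res = (-1)+3 = 2
p=1,j=4: odd sum, res = 2-4 = -2
p=2,j=0: even sum, res = (-2)+0 = -2
p=2,j=1: odd sum, res = (-2)-1 = -3
p=2,j=2: even sum, res = (-3)+4 = 1
p=2,j=3: odd sum, res = 1-3 = -2
p=2,j=4: even sum, res = (-2)+8 = 6
p=3,j=0: odd sum, res = 6-0 = 6
p=3,j=1: even sum, res = 6+3 = 9
p=3,j=2: odd sum, res = 9-2 = 7
p=3,j=3: even sum, res = 7+9 = 16
p=3,j=4: odd sum, res = 16-4 = 12
p=4,j=0: even sum, res = 12+0 = 12
p=4,j=1: odd sum, res = 12-1 = 11
p=4,j=2: even sum, res = 11+8 = 19
p=4,j=3: odd sum, res = 19-3 = 16
p=4,j=4: even sum, res = 16+16 = 32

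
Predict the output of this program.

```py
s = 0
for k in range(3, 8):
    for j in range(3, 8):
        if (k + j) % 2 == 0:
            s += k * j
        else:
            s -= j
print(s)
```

265

k=3,j=3: even sum, s = 0+9 = 9
k=3,j=4: odd sum, s = 9-4 = 5
k=3,j=5: even sum, s = 5+15 = 20
k=3,j=6: odd sum, s = 20-6 = 14
k=3,j=7: even sum, s = 14+21 = 35
k=4,j=3: odd sum, s = 35-3 = 32
k=4,j=4: even sum, s = 32+16 = 48
k=4,j=5: odd sum, s = 48-5 = 43
k=4,j=6: even sum, s = 43+24 = 67
k=4,j=7: odd sum, s = 67-7 = 60
k=5,j=3: even sum, s = 60+15 = 75
k=5,j=4: odd sum, s = 75-4 = 71
k=5,j=5: even sum, s = 71+25 = 96
k=5,j=6: odd sum, s = 96-6 = 90
k=5,j=7: even sum, s = 90+35 = 125
k=6,j=3: odd sum, s = 125-3 = 122
k=6,j=4: even sum, s = 122+24 = 146
k=6,j=5: odd sum, s = 146-5 = 141
k=6,j=6: even sum, s = 141+36 = 177
k=6,j=7: odd sum, s = 177-7 = 170
k=7,j=3: even sum, s = 170+21 = 191
k=7,j=4: odd sum, s = 191-4 = 187
k=7,j=5: even sum, s = 187+35 = 222
k=7,j=6: odd sum, s = 222-6 = 216
k=7,j=7: even sum, s = 216+49 = 265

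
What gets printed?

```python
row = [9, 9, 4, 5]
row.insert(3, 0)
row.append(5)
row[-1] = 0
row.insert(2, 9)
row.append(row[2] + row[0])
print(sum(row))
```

insert 0 at 3 → [9, 9, 4, 0, 5]
append 5 → [9, 9, 4, 0, 5, 5]
row[-1] = 0 → [9, 9, 4, 0, 5, 0]
insert 9 at 2 → [9, 9, 9, 4, 0, 5, 0]
append row[2]+row[0] = 9+9 = 18 → [9, 9, 9, 4, 0, 5, 0, 18]
sum = 54

54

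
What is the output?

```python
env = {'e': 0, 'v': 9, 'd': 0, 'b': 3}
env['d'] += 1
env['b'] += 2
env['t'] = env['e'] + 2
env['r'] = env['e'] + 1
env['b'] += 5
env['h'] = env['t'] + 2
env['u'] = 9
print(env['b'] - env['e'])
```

env['d'] = 0+1 = 1 → {'e': 0, 'v': 9, 'd': 1, 'b': 3}
env['b'] = 3+2 = 5 → {'e': 0, 'v': 9, 'd': 1, 'b': 5}
env['t'] = env['e']+2 = 2 → {'e': 0, 'v': 9, 'd': 1, 'b': 5, 't': 2}
env['r'] = env['e']+1 = 1 → {'e': 0, 'v': 9, 'd': 1, 'b': 5, 't': 2, 'r': 1}
env['b'] = 5+5 = 10 → {'e': 0, 'v': 9, 'd': 1, 'b': 10, 't': 2, 'r': 1}
env['h'] = env['t']+2 = 4 → {'e': 0, 'v': 9, 'd': 1, 'b': 10, 't': 2, 'r': 1, 'h': 4}
env['u'] = 9 → {'e': 0, 'v': 9, 'd': 1, 'b': 10, 't': 2, 'r': 1, 'h': 4, 'u': 9}
env['b']-env['e'] = 10-0 = 10

10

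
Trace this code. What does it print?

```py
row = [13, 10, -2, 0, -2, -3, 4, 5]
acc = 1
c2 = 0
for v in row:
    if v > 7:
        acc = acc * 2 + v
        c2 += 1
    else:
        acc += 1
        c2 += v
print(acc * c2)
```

v=13: >7, acc = 1*2+13 = 15; c2=1
v=10: >7, acc = 15*2+10 = 40; c2=2
v=-2: not >7, acc = 40+1 = 41; c2=0
v=0: not >7, acc = 41+1 = 42; c2=0
v=-2: not >7, acc = 42+1 = 43; c2=-2
v=-3: not >7, acc = 43+1 = 44; c2=-5
v=4: not >7, acc = 44+1 = 45; c2=-1
v=5: not >7, acc = 45+1 = 46; c2=4
acc*c2 = 46*4 = 184

184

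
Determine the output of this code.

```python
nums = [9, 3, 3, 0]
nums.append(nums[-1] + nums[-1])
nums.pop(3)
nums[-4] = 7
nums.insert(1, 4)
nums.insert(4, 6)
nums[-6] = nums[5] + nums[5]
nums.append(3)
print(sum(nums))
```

19

append nums[-1]+nums[-1] = 0+0 = 0 → [9, 3, 3, 0, 0]
pop(3) removes 0 → [9, 3, 3, 0]
nums[-4] = 7 → [7, 3, 3, 0]
insert 4 at 1 → [7, 4, 3, 3, 0]
insert 6 at 4 → [7, 4, 3, 3, 6, 0]
nums[-6] = nums[5]+nums[5] = 0+0 = 0 → [0, 4, 3, 3, 6, 0]
append 3 → [0, 4, 3, 3, 6, 0, 3]
sum = 19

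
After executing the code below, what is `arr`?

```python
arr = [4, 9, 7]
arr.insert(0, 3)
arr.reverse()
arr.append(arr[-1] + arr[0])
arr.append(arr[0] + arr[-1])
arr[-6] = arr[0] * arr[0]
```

insert 3 at 0 → [3, 4, 9, 7]
reverse → [7, 9, 4, 3]
append arr[-1]+arr[0] = 3+7 = 10 → [7, 9, 4, 3, 10]
append arr[0]+arr[-1] = 7+10 = 17 → [7, 9, 4, 3, 10, 17]
arr[-6] = arr[0]*arr[0] = 7*7 = 49 → [49, 9, 4, 3, 10, 17]

[49, 9, 4, 3, 10, 17]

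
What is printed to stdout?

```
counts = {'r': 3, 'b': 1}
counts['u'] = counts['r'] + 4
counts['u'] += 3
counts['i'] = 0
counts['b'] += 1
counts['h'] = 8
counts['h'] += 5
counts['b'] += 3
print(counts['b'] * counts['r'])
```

counts['u'] = counts['r']+4 = 7 → {'r': 3, 'b': 1, 'u': 7}
counts['u'] = 7+3 = 10 → {'r': 3, 'b': 1, 'u': 10}
counts['i'] = 0 → {'r': 3, 'b': 1, 'u': 10, 'i': 0}
counts['b'] = 1+1 = 2 → {'r': 3, 'b': 2, 'u': 10, 'i': 0}
counts['h'] = 8 → {'r': 3, 'b': 2, 'u': 10, 'i': 0, 'h': 8}
counts['h'] = 8+5 = 13 → {'r': 3, 'b': 2, 'u': 10, 'i': 0, 'h': 13}
counts['b'] = 2+3 = 5 → {'r': 3, 'b': 5, 'u': 10, 'i': 0, 'h': 13}
counts['b']*counts['r'] = 5*3 = 15

15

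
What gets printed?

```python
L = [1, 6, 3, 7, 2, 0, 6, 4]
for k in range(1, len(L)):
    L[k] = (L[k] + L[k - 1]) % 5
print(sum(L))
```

17

k=1: L[1] = (6+1)%5 = 2 → [1, 2, 3, 7, 2, 0, 6, 4]
k=2: L[2] = (3+2)%5 = 0 → [1, 2, 0, 7, 2, 0, 6, 4]
k=3: L[3] = (7+0)%5 = 2 → [1, 2, 0, 2, 2, 0, 6, 4]
k=4: L[4] = (2+2)%5 = 4 → [1, 2, 0, 2, 4, 0, 6, 4]
k=5: L[5] = (0+4)%5 = 4 → [1, 2, 0, 2, 4, 4, 6, 4]
k=6: L[6] = (6+4)%5 = 0 → [1, 2, 0, 2, 4, 4, 0, 4]
k=7: L[7] = (4+0)%5 = 4 → [1, 2, 0, 2, 4, 4, 0, 4]
sum = 17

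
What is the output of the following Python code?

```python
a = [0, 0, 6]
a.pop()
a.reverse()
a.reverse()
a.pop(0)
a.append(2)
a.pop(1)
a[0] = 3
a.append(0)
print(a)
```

pop() removes 6 → [0, 0]
reverse → [0, 0]
reverse → [0, 0]
pop(0) removes 0 → [0]
append 2 → [0, 2]
pop(1) removes 2 → [0]
a[0] = 3 → [3]
append 0 → [3, 0]

[3, 0]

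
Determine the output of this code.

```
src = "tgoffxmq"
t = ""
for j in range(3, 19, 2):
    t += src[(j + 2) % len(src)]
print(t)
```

j=3: add src[5]='x' → 'x'
j=5: add src[7]='q' → 'xq'
j=7: add src[1]='g' → 'xqg'
j=9: add src[3]='f' → 'xqgf'
j=11: add src[5]='x' → 'xqgfx'
j=13: add src[7]='q' → 'xqgfxq'
j=15: add src[1]='g' → 'xqgfxqg'
j=17: add src[3]='f' → 'xqgfxqgf'

xqgfxqgf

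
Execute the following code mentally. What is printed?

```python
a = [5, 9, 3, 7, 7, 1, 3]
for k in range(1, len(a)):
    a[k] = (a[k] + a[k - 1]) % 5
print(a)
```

[5, 4, 2, 4, 1, 2, 0]

k=1: a[1] = (9+5)%5 = 4 → [5, 4, 3, 7, 7, 1, 3]
k=2: a[2] = (3+4)%5 = 2 → [5, 4, 2, 7, 7, 1, 3]
k=3: a[3] = (7+2)%5 = 4 → [5, 4, 2, 4, 7, 1, 3]
k=4: a[4] = (7+4)%5 = 1 → [5, 4, 2, 4, 1, 1, 3]
k=5: a[5] = (1+1)%5 = 2 → [5, 4, 2, 4, 1, 2, 3]
k=6: a[6] = (3+2)%5 = 0 → [5, 4, 2, 4, 1, 2, 0]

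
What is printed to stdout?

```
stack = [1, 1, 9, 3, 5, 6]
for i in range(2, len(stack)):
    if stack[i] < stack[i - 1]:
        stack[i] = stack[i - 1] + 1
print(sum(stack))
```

i=2: 9>=1, unchanged → [1, 1, 9, 3, 5, 6]
i=3: 3<9, stack[3] = 9+1 = 10 → [1, 1, 9, 10, 5, 6]
i=4: 5<10, stack[4] = 10+1 = 11 → [1, 1, 9, 10, 11, 6]
i=5: 6<11, stack[5] = 11+1 = 12 → [1, 1, 9, 10, 11, 12]
sum = 44

44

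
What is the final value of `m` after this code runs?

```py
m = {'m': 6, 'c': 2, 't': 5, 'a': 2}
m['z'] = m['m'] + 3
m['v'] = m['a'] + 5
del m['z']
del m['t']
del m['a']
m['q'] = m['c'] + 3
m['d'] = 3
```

{'m': 6, 'c': 2, 'v': 7, 'q': 5, 'd': 3}

m['z'] = m['m']+3 = 9 → {'m': 6, 'c': 2, 't': 5, 'a': 2, 'z': 9}
m['v'] = m['a']+5 = 7 → {'m': 6, 'c': 2, 't': 5, 'a': 2, 'z': 9, 'v': 7}
del 'z' → {'m': 6, 'c': 2, 't': 5, 'a': 2, 'v': 7}
del 't' → {'m': 6, 'c': 2, 'a': 2, 'v': 7}
del 'a' → {'m': 6, 'c': 2, 'v': 7}
m['q'] = m['c']+3 = 5 → {'m': 6, 'c': 2, 'v': 7, 'q': 5}
m['d'] = 3 → {'m': 6, 'c': 2, 'v': 7, 'q': 5, 'd': 3}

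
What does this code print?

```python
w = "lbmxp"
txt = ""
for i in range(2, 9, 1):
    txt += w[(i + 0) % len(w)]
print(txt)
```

i=2: add w[2]='m' → 'm'
i=3: add w[3]='x' → 'mx'
i=4: add w[4]='p' → 'mxp'
i=5: add w[0]='l' → 'mxpl'
i=6: add w[1]='b' → 'mxplb'
i=7: add w[2]='m' → 'mxplbm'
i=8: add w[3]='x' → 'mxplbmx'

mxplbmx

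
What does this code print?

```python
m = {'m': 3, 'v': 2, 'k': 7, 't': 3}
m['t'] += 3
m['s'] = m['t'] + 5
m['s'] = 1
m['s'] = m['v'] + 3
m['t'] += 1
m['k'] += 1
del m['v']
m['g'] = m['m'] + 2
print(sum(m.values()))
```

28

m['t'] = 3+3 = 6 → {'m': 3, 'v': 2, 'k': 7, 't': 6}
m['s'] = m['t']+5 = 11 → {'m': 3, 'v': 2, 'k': 7, 't': 6, 's': 11}
m['s'] = 1 → {'m': 3, 'v': 2, 'k': 7, 't': 6, 's': 1}
m['s'] = m['v']+3 = 5 → {'m': 3, 'v': 2, 'k': 7, 't': 6, 's': 5}
m['t'] = 6+1 = 7 → {'m': 3, 'v': 2, 'k': 7, 't': 7, 's': 5}
m['k'] = 7+1 = 8 → {'m': 3, 'v': 2, 'k': 8, 't': 7, 's': 5}
del 'v' → {'m': 3, 'k': 8, 't': 7, 's': 5}
m['g'] = m['m']+2 = 5 → {'m': 3, 'k': 8, 't': 7, 's': 5, 'g': 5}
sum of values = 28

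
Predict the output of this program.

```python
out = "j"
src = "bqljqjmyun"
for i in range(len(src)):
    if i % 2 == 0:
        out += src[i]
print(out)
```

jblqmu

i=0: add 'b' → 'jb'
i=1: skip
i=2: add 'l' → 'jbl'
i=3: skip
i=4: add 'q' → 'jblq'
i=5: skip
i=6: add 'm' → 'jblqm'
i=7: skip
i=8: add 'u' → 'jblqmu'
i=9: skip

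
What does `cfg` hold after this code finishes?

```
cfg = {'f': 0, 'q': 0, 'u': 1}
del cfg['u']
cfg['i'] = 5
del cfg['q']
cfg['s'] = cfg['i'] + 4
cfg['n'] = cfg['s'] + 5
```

del 'u' → {'f': 0, 'q': 0}
cfg['i'] = 5 → {'f': 0, 'q': 0, 'i': 5}
del 'q' → {'f': 0, 'i': 5}
cfg['s'] = cfg['i']+4 = 9 → {'f': 0, 'i': 5, 's': 9}
cfg['n'] = cfg['s']+5 = 14 → {'f': 0, 'i': 5, 's': 9, 'n': 14}

{'f': 0, 'i': 5, 's': 9, 'n': 14}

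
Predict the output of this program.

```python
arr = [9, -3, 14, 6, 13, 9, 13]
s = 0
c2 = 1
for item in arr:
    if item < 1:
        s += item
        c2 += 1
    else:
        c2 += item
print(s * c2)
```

item=9: not <1; c2=10
item=-3: <1, s = 0+(-3) = -3; c2=11
item=14: not <1; c2=25
item=6: not <1; c2=31
item=13: not <1; c2=44
item=9: not <1; c2=53
item=13: not <1; c2=66
s*c2 = (-3)*66 = -198

-198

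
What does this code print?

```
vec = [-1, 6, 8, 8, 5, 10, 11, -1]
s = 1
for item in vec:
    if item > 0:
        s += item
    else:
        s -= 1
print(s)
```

item=-1: not >0, s = 1-1 = 0
item=6: >0, s = 0+6 = 6
item=8: >0, s = 6+8 = 14
item=8: >0, s = 14+8 = 22
item=5: >0, s = 22+5 = 27
item=10: >0, s = 27+10 = 37
item=11: >0, s = 37+11 = 48
item=-1: not >0, s = 48-1 = 47

47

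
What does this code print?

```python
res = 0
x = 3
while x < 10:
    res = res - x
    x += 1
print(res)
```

x=3: res = 0-3 = -3
x=4: res = (-3)-4 = -7
x=5: res = (-7)-5 = -12
x=6: res = (-12)-6 = -18
x=7: res = (-18)-7 = -25
x=8: res = (-25)-8 = -33
x=9: res = (-33)-9 = -42

-42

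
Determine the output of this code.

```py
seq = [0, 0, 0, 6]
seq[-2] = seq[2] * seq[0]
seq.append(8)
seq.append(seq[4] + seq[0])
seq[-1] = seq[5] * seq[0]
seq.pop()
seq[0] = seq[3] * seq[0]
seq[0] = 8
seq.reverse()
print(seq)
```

seq[-2] = seq[2]*seq[0] = 0*0 = 0 → [0, 0, 0, 6]
append 8 → [0, 0, 0, 6, 8]
append seq[4]+seq[0] = 8+0 = 8 → [0, 0, 0, 6, 8, 8]
seq[-1] = seq[5]*seq[0] = 8*0 = 0 → [0, 0, 0, 6, 8, 0]
pop() removes 0 → [0, 0, 0, 6, 8]
seq[0] = seq[3]*seq[0] = 6*0 = 0 → [0, 0, 0, 6, 8]
seq[0] = 8 → [8, 0, 0, 6, 8]
reverse → [8, 6, 0, 0, 8]

[8, 6, 0, 0, 8]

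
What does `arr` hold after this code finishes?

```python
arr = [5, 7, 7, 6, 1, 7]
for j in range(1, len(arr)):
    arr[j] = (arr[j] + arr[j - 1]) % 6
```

j=1: arr[1] = (7+5)%6 = 0 → [5, 0, 7, 6, 1, 7]
j=2: arr[2] = (7+0)%6 = 1 → [5, 0, 1, 6, 1, 7]
j=3: arr[3] = (6+1)%6 = 1 → [5, 0, 1, 1, 1, 7]
j=4: arr[4] = (1+1)%6 = 2 → [5, 0, 1, 1, 2, 7]
j=5: arr[5] = (7+2)%6 = 3 → [5, 0, 1, 1, 2, 3]

[5, 0, 1, 1, 2, 3]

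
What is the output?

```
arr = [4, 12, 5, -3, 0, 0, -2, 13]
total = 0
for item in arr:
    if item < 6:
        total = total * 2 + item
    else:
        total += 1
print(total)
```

item=4: <6, total = 0*2+4 = 4
item=12: not <6, total = 4+1 = 5
item=5: <6, total = 5*2+5 = 15
item=-3: <6, total = 15*2+(-3) = 27
item=0: <6, total = 27*2+0 = 54
item=0: <6, total = 54*2+0 = 108
item=-2: <6, total = 108*2+(-2) = 214
item=13: not <6, total = 214+1 = 215

215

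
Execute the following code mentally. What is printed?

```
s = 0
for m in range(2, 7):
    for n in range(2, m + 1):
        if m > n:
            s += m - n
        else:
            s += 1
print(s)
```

25

m=2,n=2: not 2>2, s = 0+1 = 1
m=3,n=2: 3>2, s = 1+1 = 2
m=3,n=3: not 3>3, s = 2+1 = 3
m=4,n=2: 4>2, s = 3+2 = 5
m=4,n=3: 4>3, s = 5+1 = 6
m=4,n=4: not 4>4, s = 6+1 = 7
m=5,n=2: 5>2, s = 7+3 = 10
m=5,n=3: 5>3, s = 10+2 = 12
m=5,n=4: 5>4, s = 12+1 = 13
m=5,n=5: not 5>5, s = 13+1 = 14
m=6,n=2: 6>2, s = 14+4 = 18
m=6,n=3: 6>3, s = 18+3 = 21
m=6,n=4: 6>4, s = 21+2 = 23
m=6,n=5: 6>5, s = 23+1 = 24
m=6,n=6: not 6>6, s = 24+1 = 25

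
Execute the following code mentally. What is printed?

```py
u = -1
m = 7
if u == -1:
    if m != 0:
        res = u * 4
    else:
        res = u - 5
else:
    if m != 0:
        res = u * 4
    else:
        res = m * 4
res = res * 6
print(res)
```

-24

u=-1, m=7
u == -1 is True; m != 0 is True
→ res = u * 4 = -4
res = (-4)*6 = -24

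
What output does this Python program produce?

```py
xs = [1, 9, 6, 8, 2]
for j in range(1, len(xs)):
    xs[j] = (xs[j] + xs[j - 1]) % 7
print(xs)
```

[1, 3, 2, 3, 5]

j=1: xs[1] = (9+1)%7 = 3 → [1, 3, 6, 8, 2]
j=2: xs[2] = (6+3)%7 = 2 → [1, 3, 2, 8, 2]
j=3: xs[3] = (8+2)%7 = 3 → [1, 3, 2, 3, 2]
j=4: xs[4] = (2+3)%7 = 5 → [1, 3, 2, 3, 5]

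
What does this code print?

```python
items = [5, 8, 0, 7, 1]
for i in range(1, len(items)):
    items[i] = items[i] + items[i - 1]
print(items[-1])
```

21

i=1: items[1] = 8+5 = 13 → [5, 13, 0, 7, 1]
i=2: items[2] = 0+13 = 13 → [5, 13, 13, 7, 1]
i=3: items[3] = 7+13 = 20 → [5, 13, 13, 20, 1]
i=4: items[4] = 1+20 = 21 → [5, 13, 13, 20, 21]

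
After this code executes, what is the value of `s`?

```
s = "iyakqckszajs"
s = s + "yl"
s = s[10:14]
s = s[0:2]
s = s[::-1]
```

+ 'yl' → 'iyakqckszajsyl'
slice [10:14] → 'jsyl'
slice [0:2] → 'js'
reverse → 'sj'

'sj'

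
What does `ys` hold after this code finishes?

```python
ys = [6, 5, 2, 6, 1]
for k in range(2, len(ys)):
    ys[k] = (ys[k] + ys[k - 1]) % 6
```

[6, 5, 1, 1, 2]

k=2: ys[2] = (2+5)%6 = 1 → [6, 5, 1, 6, 1]
k=3: ys[3] = (6+1)%6 = 1 → [6, 5, 1, 1, 1]
k=4: ys[4] = (1+1)%6 = 2 → [6, 5, 1, 1, 2]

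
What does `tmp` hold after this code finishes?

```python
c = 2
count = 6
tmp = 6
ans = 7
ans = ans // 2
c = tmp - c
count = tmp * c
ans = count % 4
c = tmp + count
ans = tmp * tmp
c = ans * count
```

ans = 7//2 = 3
c = 6-2 = 4
count = 6*4 = 24
ans = 24%4 = 0
c = 6+24 = 30
ans = 6*6 = 36
c = 36*24 = 864

6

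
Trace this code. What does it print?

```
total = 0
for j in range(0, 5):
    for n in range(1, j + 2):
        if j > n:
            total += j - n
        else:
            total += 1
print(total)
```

19

j=0,n=1: not 0>1, total = 0+1 = 1
j=1,n=1: not 1>1, total = 1+1 = 2
j=1,n=2: not 1>2, total = 2+1 = 3
j=2,n=1: 2>1, total = 3+1 = 4
j=2,n=2: not 2>2, total = 4+1 = 5
j=2,n=3: not 2>3, total = 5+1 = 6
j=3,n=1: 3>1, total = 6+2 = 8
j=3,n=2: 3>2, total = 8+1 = 9
j=3,n=3: not 3>3, total = 9+1 = 10
j=3,n=4: not 3>4, total = 10+1 = 11
j=4,n=1: 4>1, total = 11+3 = 14
j=4,n=2: 4>2, total = 14+2 = 16
j=4,n=3: 4>3, total = 16+1 = 17
j=4,n=4: not 4>4, total = 17+1 = 18
j=4,n=5: not 4>5, total = 18+1 = 19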